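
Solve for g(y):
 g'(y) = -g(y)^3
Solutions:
 g(y) = -sqrt(2)*sqrt(-1/(C1 - y))/2
 g(y) = sqrt(2)*sqrt(-1/(C1 - y))/2


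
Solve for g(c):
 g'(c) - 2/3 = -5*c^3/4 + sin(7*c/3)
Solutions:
 g(c) = C1 - 5*c^4/16 + 2*c/3 - 3*cos(7*c/3)/7


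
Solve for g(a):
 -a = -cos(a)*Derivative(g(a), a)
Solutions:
 g(a) = C1 + Integral(a/cos(a), a)


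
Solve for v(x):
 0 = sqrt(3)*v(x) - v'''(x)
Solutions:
 v(x) = C3*exp(3^(1/6)*x) + (C1*sin(3^(2/3)*x/2) + C2*cos(3^(2/3)*x/2))*exp(-3^(1/6)*x/2)


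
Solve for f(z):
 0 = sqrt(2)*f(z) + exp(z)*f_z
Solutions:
 f(z) = C1*exp(sqrt(2)*exp(-z))


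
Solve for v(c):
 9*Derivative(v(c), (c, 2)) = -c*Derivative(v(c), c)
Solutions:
 v(c) = C1 + C2*erf(sqrt(2)*c/6)


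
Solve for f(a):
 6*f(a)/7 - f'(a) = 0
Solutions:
 f(a) = C1*exp(6*a/7)


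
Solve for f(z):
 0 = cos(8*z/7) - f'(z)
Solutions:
 f(z) = C1 + 7*sin(8*z/7)/8


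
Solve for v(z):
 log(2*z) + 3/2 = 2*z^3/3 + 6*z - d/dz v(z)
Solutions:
 v(z) = C1 + z^4/6 + 3*z^2 - z*log(z) - z*log(2) - z/2


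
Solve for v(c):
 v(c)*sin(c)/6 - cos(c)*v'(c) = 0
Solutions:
 v(c) = C1/cos(c)^(1/6)


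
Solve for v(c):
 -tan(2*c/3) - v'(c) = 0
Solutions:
 v(c) = C1 + 3*log(cos(2*c/3))/2


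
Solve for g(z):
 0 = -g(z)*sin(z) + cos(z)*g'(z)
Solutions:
 g(z) = C1/cos(z)


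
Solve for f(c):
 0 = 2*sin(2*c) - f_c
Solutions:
 f(c) = C1 - cos(2*c)


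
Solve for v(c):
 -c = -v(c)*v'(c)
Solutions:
 v(c) = -sqrt(C1 + c^2)
 v(c) = sqrt(C1 + c^2)


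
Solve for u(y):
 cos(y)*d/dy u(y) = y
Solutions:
 u(y) = C1 + Integral(y/cos(y), y)


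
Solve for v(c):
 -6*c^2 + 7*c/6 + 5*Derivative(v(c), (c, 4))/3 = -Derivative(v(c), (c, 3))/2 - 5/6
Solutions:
 v(c) = C1 + C2*c + C3*c^2 + C4*exp(-3*c/10) + c^5/5 - 247*c^4/72 + 2455*c^3/54


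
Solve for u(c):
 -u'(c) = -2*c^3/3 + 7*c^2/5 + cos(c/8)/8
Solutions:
 u(c) = C1 + c^4/6 - 7*c^3/15 - sin(c/8)


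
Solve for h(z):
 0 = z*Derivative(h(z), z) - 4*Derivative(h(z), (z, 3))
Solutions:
 h(z) = C1 + Integral(C2*airyai(2^(1/3)*z/2) + C3*airybi(2^(1/3)*z/2), z)


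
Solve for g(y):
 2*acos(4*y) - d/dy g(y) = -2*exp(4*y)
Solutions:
 g(y) = C1 + 2*y*acos(4*y) - sqrt(1 - 16*y^2)/2 + exp(4*y)/2


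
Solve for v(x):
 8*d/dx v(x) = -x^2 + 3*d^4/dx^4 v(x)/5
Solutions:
 v(x) = C1 + C4*exp(2*3^(2/3)*5^(1/3)*x/3) - x^3/24 + (C2*sin(3^(1/6)*5^(1/3)*x) + C3*cos(3^(1/6)*5^(1/3)*x))*exp(-3^(2/3)*5^(1/3)*x/3)


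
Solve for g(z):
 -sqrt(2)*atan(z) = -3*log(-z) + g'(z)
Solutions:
 g(z) = C1 + 3*z*log(-z) - 3*z - sqrt(2)*(z*atan(z) - log(z^2 + 1)/2)


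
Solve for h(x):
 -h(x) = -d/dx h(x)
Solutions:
 h(x) = C1*exp(x)


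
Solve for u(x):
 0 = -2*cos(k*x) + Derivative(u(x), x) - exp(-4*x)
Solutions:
 u(x) = C1 - exp(-4*x)/4 + 2*sin(k*x)/k


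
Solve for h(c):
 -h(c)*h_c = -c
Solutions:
 h(c) = -sqrt(C1 + c^2)
 h(c) = sqrt(C1 + c^2)


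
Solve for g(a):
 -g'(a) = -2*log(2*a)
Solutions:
 g(a) = C1 + 2*a*log(a) - 2*a + a*log(4)


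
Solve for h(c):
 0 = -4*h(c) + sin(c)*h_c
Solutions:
 h(c) = C1*(cos(c)^2 - 2*cos(c) + 1)/(cos(c)^2 + 2*cos(c) + 1)


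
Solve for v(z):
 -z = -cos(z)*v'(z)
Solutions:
 v(z) = C1 + Integral(z/cos(z), z)


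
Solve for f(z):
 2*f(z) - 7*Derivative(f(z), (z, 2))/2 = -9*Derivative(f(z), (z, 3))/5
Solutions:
 f(z) = C1*exp(z*(245*5^(2/3)/(108*sqrt(519) + 8921)^(1/3) + 5^(1/3)*(108*sqrt(519) + 8921)^(1/3) + 70)/108)*sin(sqrt(3)*5^(1/3)*z*(-(108*sqrt(519) + 8921)^(1/3) + 245*5^(1/3)/(108*sqrt(519) + 8921)^(1/3))/108) + C2*exp(z*(245*5^(2/3)/(108*sqrt(519) + 8921)^(1/3) + 5^(1/3)*(108*sqrt(519) + 8921)^(1/3) + 70)/108)*cos(sqrt(3)*5^(1/3)*z*(-(108*sqrt(519) + 8921)^(1/3) + 245*5^(1/3)/(108*sqrt(519) + 8921)^(1/3))/108) + C3*exp(z*(-5^(1/3)*(108*sqrt(519) + 8921)^(1/3) - 245*5^(2/3)/(108*sqrt(519) + 8921)^(1/3) + 35)/54)


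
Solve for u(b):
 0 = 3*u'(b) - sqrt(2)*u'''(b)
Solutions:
 u(b) = C1 + C2*exp(-2^(3/4)*sqrt(3)*b/2) + C3*exp(2^(3/4)*sqrt(3)*b/2)


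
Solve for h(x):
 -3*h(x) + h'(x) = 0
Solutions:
 h(x) = C1*exp(3*x)


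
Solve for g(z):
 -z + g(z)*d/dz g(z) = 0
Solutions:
 g(z) = -sqrt(C1 + z^2)
 g(z) = sqrt(C1 + z^2)


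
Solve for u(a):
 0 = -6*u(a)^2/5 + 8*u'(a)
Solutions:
 u(a) = -20/(C1 + 3*a)


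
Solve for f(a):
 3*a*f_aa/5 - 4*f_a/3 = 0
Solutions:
 f(a) = C1 + C2*a^(29/9)


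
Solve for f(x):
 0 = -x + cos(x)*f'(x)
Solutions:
 f(x) = C1 + Integral(x/cos(x), x)


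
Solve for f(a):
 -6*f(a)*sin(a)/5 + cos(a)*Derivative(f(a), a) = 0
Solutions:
 f(a) = C1/cos(a)^(6/5)


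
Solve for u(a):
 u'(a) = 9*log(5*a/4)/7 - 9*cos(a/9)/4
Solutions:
 u(a) = C1 + 9*a*log(a)/7 - 18*a*log(2)/7 - 9*a/7 + 9*a*log(5)/7 - 81*sin(a/9)/4


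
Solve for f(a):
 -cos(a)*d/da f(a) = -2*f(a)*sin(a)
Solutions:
 f(a) = C1/cos(a)^2


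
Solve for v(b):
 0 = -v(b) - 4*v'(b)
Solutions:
 v(b) = C1*exp(-b/4)


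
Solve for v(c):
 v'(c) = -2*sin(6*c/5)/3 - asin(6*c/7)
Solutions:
 v(c) = C1 - c*asin(6*c/7) - sqrt(49 - 36*c^2)/6 + 5*cos(6*c/5)/9


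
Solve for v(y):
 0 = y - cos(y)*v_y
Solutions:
 v(y) = C1 + Integral(y/cos(y), y)


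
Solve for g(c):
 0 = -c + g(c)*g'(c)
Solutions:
 g(c) = -sqrt(C1 + c^2)
 g(c) = sqrt(C1 + c^2)


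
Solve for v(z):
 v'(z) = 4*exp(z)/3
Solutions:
 v(z) = C1 + 4*exp(z)/3


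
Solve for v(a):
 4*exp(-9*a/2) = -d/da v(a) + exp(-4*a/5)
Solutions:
 v(a) = C1 + 8*exp(-9*a/2)/9 - 5*exp(-4*a/5)/4


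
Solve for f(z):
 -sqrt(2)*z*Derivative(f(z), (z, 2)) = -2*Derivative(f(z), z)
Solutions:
 f(z) = C1 + C2*z^(1 + sqrt(2))


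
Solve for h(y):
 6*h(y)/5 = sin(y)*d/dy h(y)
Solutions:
 h(y) = C1*(cos(y) - 1)^(3/5)/(cos(y) + 1)^(3/5)


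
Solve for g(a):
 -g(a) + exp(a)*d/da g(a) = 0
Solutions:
 g(a) = C1*exp(-exp(-a))


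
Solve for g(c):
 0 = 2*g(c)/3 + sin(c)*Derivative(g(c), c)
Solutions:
 g(c) = C1*(cos(c) + 1)^(1/3)/(cos(c) - 1)^(1/3)


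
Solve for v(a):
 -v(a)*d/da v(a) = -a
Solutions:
 v(a) = -sqrt(C1 + a^2)
 v(a) = sqrt(C1 + a^2)


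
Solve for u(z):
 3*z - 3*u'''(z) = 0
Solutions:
 u(z) = C1 + C2*z + C3*z^2 + z^4/24


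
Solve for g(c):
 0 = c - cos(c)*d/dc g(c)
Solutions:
 g(c) = C1 + Integral(c/cos(c), c)


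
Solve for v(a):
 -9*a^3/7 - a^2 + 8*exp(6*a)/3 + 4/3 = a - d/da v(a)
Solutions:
 v(a) = C1 + 9*a^4/28 + a^3/3 + a^2/2 - 4*a/3 - 4*exp(6*a)/9


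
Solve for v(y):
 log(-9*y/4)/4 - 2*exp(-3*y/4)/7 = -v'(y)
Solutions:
 v(y) = C1 - y*log(-y)/4 + y*(-2*log(3) + 1 + 2*log(2))/4 - 8*exp(-3*y/4)/21


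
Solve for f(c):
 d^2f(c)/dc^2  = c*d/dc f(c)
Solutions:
 f(c) = C1 + C2*erfi(sqrt(2)*c/2)


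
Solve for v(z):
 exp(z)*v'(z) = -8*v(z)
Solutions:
 v(z) = C1*exp(8*exp(-z))


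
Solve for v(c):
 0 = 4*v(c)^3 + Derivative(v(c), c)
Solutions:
 v(c) = -sqrt(2)*sqrt(-1/(C1 - 4*c))/2
 v(c) = sqrt(2)*sqrt(-1/(C1 - 4*c))/2


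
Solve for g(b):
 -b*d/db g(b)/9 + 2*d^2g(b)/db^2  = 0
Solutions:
 g(b) = C1 + C2*erfi(b/6)


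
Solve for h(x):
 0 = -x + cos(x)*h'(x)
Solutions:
 h(x) = C1 + Integral(x/cos(x), x)


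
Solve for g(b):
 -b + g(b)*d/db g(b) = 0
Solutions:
 g(b) = -sqrt(C1 + b^2)
 g(b) = sqrt(C1 + b^2)


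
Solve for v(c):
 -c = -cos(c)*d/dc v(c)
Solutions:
 v(c) = C1 + Integral(c/cos(c), c)


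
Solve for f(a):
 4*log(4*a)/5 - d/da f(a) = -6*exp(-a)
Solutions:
 f(a) = C1 + 4*a*log(a)/5 + 4*a*(-1 + 2*log(2))/5 - 6*exp(-a)


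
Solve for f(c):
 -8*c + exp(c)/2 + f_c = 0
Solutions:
 f(c) = C1 + 4*c^2 - exp(c)/2


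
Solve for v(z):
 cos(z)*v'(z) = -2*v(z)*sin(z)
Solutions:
 v(z) = C1*cos(z)^2


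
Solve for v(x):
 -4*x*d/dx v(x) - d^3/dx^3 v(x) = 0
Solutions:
 v(x) = C1 + Integral(C2*airyai(-2^(2/3)*x) + C3*airybi(-2^(2/3)*x), x)


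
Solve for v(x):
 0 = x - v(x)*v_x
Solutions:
 v(x) = -sqrt(C1 + x^2)
 v(x) = sqrt(C1 + x^2)


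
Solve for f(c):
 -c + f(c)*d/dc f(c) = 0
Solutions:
 f(c) = -sqrt(C1 + c^2)
 f(c) = sqrt(C1 + c^2)


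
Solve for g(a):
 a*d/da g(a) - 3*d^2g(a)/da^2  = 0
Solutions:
 g(a) = C1 + C2*erfi(sqrt(6)*a/6)


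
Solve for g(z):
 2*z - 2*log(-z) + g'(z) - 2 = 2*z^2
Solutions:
 g(z) = C1 + 2*z^3/3 - z^2 + 2*z*log(-z)


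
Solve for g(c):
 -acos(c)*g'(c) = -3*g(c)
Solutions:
 g(c) = C1*exp(3*Integral(1/acos(c), c))


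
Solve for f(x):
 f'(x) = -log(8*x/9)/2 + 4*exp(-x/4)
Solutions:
 f(x) = C1 - x*log(x)/2 + x*(-3*log(2)/2 + 1/2 + log(3)) - 16*exp(-x/4)


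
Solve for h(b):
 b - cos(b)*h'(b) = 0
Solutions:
 h(b) = C1 + Integral(b/cos(b), b)


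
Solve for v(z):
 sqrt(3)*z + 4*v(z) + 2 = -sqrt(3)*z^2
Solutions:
 v(z) = -sqrt(3)*z^2/4 - sqrt(3)*z/4 - 1/2


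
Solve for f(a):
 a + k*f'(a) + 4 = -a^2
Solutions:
 f(a) = C1 - a^3/(3*k) - a^2/(2*k) - 4*a/k


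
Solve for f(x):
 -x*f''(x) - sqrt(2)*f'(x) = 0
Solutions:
 f(x) = C1 + C2*x^(1 - sqrt(2))


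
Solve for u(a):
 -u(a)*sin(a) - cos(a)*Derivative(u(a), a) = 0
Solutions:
 u(a) = C1*cos(a)


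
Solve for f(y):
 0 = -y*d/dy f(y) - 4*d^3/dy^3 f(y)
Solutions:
 f(y) = C1 + Integral(C2*airyai(-2^(1/3)*y/2) + C3*airybi(-2^(1/3)*y/2), y)


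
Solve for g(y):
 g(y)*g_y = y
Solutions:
 g(y) = -sqrt(C1 + y^2)
 g(y) = sqrt(C1 + y^2)


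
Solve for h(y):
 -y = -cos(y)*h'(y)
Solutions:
 h(y) = C1 + Integral(y/cos(y), y)


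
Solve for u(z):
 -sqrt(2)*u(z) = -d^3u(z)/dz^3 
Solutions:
 u(z) = C3*exp(2^(1/6)*z) + (C1*sin(2^(1/6)*sqrt(3)*z/2) + C2*cos(2^(1/6)*sqrt(3)*z/2))*exp(-2^(1/6)*z/2)


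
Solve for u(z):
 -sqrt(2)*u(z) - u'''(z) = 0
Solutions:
 u(z) = C3*exp(-2^(1/6)*z) + (C1*sin(2^(1/6)*sqrt(3)*z/2) + C2*cos(2^(1/6)*sqrt(3)*z/2))*exp(2^(1/6)*z/2)


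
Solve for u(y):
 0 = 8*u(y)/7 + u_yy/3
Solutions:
 u(y) = C1*sin(2*sqrt(42)*y/7) + C2*cos(2*sqrt(42)*y/7)


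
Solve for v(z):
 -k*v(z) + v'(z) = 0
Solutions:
 v(z) = C1*exp(k*z)


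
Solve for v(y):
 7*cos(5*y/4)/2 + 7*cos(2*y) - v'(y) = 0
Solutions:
 v(y) = C1 + 14*sin(5*y/4)/5 + 7*sin(2*y)/2


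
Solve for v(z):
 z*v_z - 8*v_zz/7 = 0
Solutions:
 v(z) = C1 + C2*erfi(sqrt(7)*z/4)


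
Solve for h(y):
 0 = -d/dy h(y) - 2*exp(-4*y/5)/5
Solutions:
 h(y) = C1 + exp(-4*y/5)/2


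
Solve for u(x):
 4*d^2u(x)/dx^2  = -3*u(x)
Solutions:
 u(x) = C1*sin(sqrt(3)*x/2) + C2*cos(sqrt(3)*x/2)


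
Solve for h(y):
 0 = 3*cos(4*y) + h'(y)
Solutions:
 h(y) = C1 - 3*sin(4*y)/4


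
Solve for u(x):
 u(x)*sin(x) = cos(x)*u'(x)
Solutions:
 u(x) = C1/cos(x)


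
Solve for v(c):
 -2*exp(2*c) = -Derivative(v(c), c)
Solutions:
 v(c) = C1 + exp(2*c)


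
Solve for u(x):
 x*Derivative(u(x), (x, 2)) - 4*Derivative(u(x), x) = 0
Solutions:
 u(x) = C1 + C2*x^5


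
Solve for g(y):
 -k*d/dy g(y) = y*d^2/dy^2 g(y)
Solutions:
 g(y) = C1 + y^(1 - re(k))*(C2*sin(log(y)*Abs(im(k))) + C3*cos(log(y)*im(k)))


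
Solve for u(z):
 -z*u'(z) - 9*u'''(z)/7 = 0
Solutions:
 u(z) = C1 + Integral(C2*airyai(-21^(1/3)*z/3) + C3*airybi(-21^(1/3)*z/3), z)


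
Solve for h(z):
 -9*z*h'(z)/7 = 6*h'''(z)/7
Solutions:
 h(z) = C1 + Integral(C2*airyai(-2^(2/3)*3^(1/3)*z/2) + C3*airybi(-2^(2/3)*3^(1/3)*z/2), z)


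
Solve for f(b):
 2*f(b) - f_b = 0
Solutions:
 f(b) = C1*exp(2*b)


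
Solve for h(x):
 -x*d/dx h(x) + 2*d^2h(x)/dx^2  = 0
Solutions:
 h(x) = C1 + C2*erfi(x/2)


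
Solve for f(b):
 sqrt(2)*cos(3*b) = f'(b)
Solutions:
 f(b) = C1 + sqrt(2)*sin(3*b)/3


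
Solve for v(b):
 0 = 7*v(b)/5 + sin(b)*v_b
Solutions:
 v(b) = C1*(cos(b) + 1)^(7/10)/(cos(b) - 1)^(7/10)


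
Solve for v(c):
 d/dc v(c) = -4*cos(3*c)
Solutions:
 v(c) = C1 - 4*sin(3*c)/3


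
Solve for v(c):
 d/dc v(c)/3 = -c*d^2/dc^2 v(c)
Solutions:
 v(c) = C1 + C2*c^(2/3)


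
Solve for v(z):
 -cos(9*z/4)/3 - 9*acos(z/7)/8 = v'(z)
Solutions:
 v(z) = C1 - 9*z*acos(z/7)/8 + 9*sqrt(49 - z^2)/8 - 4*sin(9*z/4)/27


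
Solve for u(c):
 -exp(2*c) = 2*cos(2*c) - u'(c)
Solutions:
 u(c) = C1 + exp(2*c)/2 + sin(2*c)


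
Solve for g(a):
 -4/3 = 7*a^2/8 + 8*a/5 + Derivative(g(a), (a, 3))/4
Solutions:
 g(a) = C1 + C2*a + C3*a^2 - 7*a^5/120 - 4*a^4/15 - 8*a^3/9


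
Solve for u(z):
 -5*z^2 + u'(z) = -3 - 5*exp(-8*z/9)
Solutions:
 u(z) = C1 + 5*z^3/3 - 3*z + 45*exp(-8*z/9)/8


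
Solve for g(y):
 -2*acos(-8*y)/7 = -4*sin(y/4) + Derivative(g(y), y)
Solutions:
 g(y) = C1 - 2*y*acos(-8*y)/7 - sqrt(1 - 64*y^2)/28 - 16*cos(y/4)


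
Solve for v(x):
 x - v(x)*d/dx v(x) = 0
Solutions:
 v(x) = -sqrt(C1 + x^2)
 v(x) = sqrt(C1 + x^2)


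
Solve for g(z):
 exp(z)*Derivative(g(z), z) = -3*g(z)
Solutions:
 g(z) = C1*exp(3*exp(-z))


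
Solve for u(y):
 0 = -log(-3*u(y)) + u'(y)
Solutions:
 -Integral(1/(log(-_y) + log(3)), (_y, u(y))) = C1 - y


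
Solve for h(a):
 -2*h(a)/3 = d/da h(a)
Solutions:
 h(a) = C1*exp(-2*a/3)


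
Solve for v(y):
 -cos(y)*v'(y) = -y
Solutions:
 v(y) = C1 + Integral(y/cos(y), y)


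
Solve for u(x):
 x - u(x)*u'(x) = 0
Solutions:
 u(x) = -sqrt(C1 + x^2)
 u(x) = sqrt(C1 + x^2)


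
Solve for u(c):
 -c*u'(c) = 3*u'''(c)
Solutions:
 u(c) = C1 + Integral(C2*airyai(-3^(2/3)*c/3) + C3*airybi(-3^(2/3)*c/3), c)


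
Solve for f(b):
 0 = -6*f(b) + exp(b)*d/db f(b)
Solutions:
 f(b) = C1*exp(-6*exp(-b))


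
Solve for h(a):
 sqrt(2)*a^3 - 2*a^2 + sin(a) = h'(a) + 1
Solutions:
 h(a) = C1 + sqrt(2)*a^4/4 - 2*a^3/3 - a - cos(a)


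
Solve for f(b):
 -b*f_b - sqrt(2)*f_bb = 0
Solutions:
 f(b) = C1 + C2*erf(2^(1/4)*b/2)


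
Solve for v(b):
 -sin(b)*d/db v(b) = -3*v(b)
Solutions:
 v(b) = C1*(cos(b) - 1)^(3/2)/(cos(b) + 1)^(3/2)


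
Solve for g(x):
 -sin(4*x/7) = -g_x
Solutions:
 g(x) = C1 - 7*cos(4*x/7)/4


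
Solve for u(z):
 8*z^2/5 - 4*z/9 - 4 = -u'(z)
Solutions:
 u(z) = C1 - 8*z^3/15 + 2*z^2/9 + 4*z


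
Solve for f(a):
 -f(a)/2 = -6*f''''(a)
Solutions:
 f(a) = C1*exp(-sqrt(2)*3^(3/4)*a/6) + C2*exp(sqrt(2)*3^(3/4)*a/6) + C3*sin(sqrt(2)*3^(3/4)*a/6) + C4*cos(sqrt(2)*3^(3/4)*a/6)


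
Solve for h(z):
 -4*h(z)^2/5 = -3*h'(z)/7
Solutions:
 h(z) = -15/(C1 + 28*z)


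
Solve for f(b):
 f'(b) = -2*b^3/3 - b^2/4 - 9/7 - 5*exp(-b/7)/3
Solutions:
 f(b) = C1 - b^4/6 - b^3/12 - 9*b/7 + 35*exp(-b/7)/3


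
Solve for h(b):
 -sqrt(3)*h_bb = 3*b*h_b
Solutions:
 h(b) = C1 + C2*erf(sqrt(2)*3^(1/4)*b/2)


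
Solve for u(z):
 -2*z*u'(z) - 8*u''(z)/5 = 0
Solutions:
 u(z) = C1 + C2*erf(sqrt(10)*z/4)


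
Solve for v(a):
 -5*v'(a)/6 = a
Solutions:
 v(a) = C1 - 3*a^2/5


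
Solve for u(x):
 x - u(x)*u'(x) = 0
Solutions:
 u(x) = -sqrt(C1 + x^2)
 u(x) = sqrt(C1 + x^2)


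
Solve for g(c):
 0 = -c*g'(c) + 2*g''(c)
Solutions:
 g(c) = C1 + C2*erfi(c/2)


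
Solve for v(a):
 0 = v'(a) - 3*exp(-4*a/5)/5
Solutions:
 v(a) = C1 - 3*exp(-4*a/5)/4


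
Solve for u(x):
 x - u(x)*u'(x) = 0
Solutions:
 u(x) = -sqrt(C1 + x^2)
 u(x) = sqrt(C1 + x^2)


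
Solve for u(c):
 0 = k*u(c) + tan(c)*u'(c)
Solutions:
 u(c) = C1*exp(-k*log(sin(c)))


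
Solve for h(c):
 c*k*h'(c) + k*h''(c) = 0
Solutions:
 h(c) = C1 + C2*erf(sqrt(2)*c/2)


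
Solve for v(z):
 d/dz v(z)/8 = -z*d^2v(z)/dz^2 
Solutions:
 v(z) = C1 + C2*z^(7/8)


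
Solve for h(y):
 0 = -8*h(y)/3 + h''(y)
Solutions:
 h(y) = C1*exp(-2*sqrt(6)*y/3) + C2*exp(2*sqrt(6)*y/3)


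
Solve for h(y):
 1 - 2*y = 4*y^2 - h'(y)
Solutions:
 h(y) = C1 + 4*y^3/3 + y^2 - y


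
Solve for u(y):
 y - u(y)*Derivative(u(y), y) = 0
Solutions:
 u(y) = -sqrt(C1 + y^2)
 u(y) = sqrt(C1 + y^2)


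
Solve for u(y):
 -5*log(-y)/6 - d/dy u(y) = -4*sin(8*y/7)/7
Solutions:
 u(y) = C1 - 5*y*log(-y)/6 + 5*y/6 - cos(8*y/7)/2


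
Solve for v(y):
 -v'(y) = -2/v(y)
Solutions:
 v(y) = -sqrt(C1 + 4*y)
 v(y) = sqrt(C1 + 4*y)


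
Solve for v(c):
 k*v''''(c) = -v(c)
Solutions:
 v(c) = C1*exp(-c*(-1/k)^(1/4)) + C2*exp(c*(-1/k)^(1/4)) + C3*exp(-I*c*(-1/k)^(1/4)) + C4*exp(I*c*(-1/k)^(1/4))


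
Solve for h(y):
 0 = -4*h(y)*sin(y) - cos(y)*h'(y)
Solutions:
 h(y) = C1*cos(y)^4


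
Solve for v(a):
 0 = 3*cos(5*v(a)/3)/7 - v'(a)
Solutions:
 -3*a/7 - 3*log(sin(5*v(a)/3) - 1)/10 + 3*log(sin(5*v(a)/3) + 1)/10 = C1


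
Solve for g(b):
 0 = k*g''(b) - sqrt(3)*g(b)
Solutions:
 g(b) = C1*exp(-3^(1/4)*b*sqrt(1/k)) + C2*exp(3^(1/4)*b*sqrt(1/k))


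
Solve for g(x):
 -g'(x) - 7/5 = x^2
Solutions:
 g(x) = C1 - x^3/3 - 7*x/5


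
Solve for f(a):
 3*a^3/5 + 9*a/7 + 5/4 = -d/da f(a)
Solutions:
 f(a) = C1 - 3*a^4/20 - 9*a^2/14 - 5*a/4


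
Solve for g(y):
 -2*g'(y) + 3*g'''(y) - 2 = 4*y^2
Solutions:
 g(y) = C1 + C2*exp(-sqrt(6)*y/3) + C3*exp(sqrt(6)*y/3) - 2*y^3/3 - 7*y


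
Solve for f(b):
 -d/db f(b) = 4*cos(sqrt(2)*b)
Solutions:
 f(b) = C1 - 2*sqrt(2)*sin(sqrt(2)*b)


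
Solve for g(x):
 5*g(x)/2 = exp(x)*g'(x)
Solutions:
 g(x) = C1*exp(-5*exp(-x)/2)


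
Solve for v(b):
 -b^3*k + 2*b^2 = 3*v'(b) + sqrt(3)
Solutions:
 v(b) = C1 - b^4*k/12 + 2*b^3/9 - sqrt(3)*b/3


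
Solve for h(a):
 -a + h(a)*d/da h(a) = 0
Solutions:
 h(a) = -sqrt(C1 + a^2)
 h(a) = sqrt(C1 + a^2)


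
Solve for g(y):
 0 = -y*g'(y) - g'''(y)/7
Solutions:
 g(y) = C1 + Integral(C2*airyai(-7^(1/3)*y) + C3*airybi(-7^(1/3)*y), y)


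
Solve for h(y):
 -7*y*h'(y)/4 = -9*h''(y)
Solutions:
 h(y) = C1 + C2*erfi(sqrt(14)*y/12)


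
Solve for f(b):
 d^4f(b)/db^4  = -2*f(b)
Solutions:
 f(b) = (C1*sin(2^(3/4)*b/2) + C2*cos(2^(3/4)*b/2))*exp(-2^(3/4)*b/2) + (C3*sin(2^(3/4)*b/2) + C4*cos(2^(3/4)*b/2))*exp(2^(3/4)*b/2)


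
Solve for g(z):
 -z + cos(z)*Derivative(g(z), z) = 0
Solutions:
 g(z) = C1 + Integral(z/cos(z), z)


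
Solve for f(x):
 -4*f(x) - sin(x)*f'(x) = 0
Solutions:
 f(x) = C1*(cos(x)^2 + 2*cos(x) + 1)/(cos(x)^2 - 2*cos(x) + 1)


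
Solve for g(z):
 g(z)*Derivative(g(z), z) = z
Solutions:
 g(z) = -sqrt(C1 + z^2)
 g(z) = sqrt(C1 + z^2)


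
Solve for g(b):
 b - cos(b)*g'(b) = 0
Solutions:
 g(b) = C1 + Integral(b/cos(b), b)


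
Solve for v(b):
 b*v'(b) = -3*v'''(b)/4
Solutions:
 v(b) = C1 + Integral(C2*airyai(-6^(2/3)*b/3) + C3*airybi(-6^(2/3)*b/3), b)


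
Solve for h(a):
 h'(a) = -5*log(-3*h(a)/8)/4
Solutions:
 4*Integral(1/(log(-_y) - 3*log(2) + log(3)), (_y, h(a)))/5 = C1 - a


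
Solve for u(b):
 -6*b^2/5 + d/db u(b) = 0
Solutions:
 u(b) = C1 + 2*b^3/5


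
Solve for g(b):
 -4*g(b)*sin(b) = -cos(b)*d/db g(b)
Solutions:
 g(b) = C1/cos(b)^4


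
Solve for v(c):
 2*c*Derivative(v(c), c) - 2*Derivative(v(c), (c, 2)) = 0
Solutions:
 v(c) = C1 + C2*erfi(sqrt(2)*c/2)


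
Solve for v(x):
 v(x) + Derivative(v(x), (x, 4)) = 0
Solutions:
 v(x) = (C1*sin(sqrt(2)*x/2) + C2*cos(sqrt(2)*x/2))*exp(-sqrt(2)*x/2) + (C3*sin(sqrt(2)*x/2) + C4*cos(sqrt(2)*x/2))*exp(sqrt(2)*x/2)


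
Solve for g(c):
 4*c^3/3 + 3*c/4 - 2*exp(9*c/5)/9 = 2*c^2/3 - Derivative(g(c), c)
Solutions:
 g(c) = C1 - c^4/3 + 2*c^3/9 - 3*c^2/8 + 10*exp(9*c/5)/81


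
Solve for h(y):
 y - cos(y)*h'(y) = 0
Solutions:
 h(y) = C1 + Integral(y/cos(y), y)


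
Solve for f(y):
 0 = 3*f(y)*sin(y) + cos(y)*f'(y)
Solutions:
 f(y) = C1*cos(y)^3


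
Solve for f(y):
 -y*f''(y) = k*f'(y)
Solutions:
 f(y) = C1 + y^(1 - re(k))*(C2*sin(log(y)*Abs(im(k))) + C3*cos(log(y)*im(k)))


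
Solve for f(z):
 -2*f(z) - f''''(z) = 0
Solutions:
 f(z) = (C1*sin(2^(3/4)*z/2) + C2*cos(2^(3/4)*z/2))*exp(-2^(3/4)*z/2) + (C3*sin(2^(3/4)*z/2) + C4*cos(2^(3/4)*z/2))*exp(2^(3/4)*z/2)


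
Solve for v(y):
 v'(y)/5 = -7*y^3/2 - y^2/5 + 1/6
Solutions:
 v(y) = C1 - 35*y^4/8 - y^3/3 + 5*y/6


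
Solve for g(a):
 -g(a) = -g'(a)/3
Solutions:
 g(a) = C1*exp(3*a)


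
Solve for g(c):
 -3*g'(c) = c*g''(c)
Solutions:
 g(c) = C1 + C2/c^2


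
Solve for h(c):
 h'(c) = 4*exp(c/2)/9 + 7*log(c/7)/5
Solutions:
 h(c) = C1 + 7*c*log(c)/5 + 7*c*(-log(7) - 1)/5 + 8*exp(c/2)/9


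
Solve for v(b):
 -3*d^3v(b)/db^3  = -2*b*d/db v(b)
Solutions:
 v(b) = C1 + Integral(C2*airyai(2^(1/3)*3^(2/3)*b/3) + C3*airybi(2^(1/3)*3^(2/3)*b/3), b)


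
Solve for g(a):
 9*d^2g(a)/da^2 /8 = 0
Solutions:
 g(a) = C1 + C2*a


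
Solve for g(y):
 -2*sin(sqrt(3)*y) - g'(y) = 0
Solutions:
 g(y) = C1 + 2*sqrt(3)*cos(sqrt(3)*y)/3


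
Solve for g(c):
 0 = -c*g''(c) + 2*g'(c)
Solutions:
 g(c) = C1 + C2*c^3


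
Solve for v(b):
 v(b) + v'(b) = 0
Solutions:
 v(b) = C1*exp(-b)


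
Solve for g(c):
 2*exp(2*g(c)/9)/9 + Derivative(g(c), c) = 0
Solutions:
 g(c) = 9*log(-sqrt(-1/(C1 - 2*c))) - 9*log(2)/2 + 18*log(3)
 g(c) = 9*log(-1/(C1 - 2*c))/2 - 9*log(2)/2 + 18*log(3)


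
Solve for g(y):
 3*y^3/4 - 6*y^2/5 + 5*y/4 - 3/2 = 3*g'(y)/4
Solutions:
 g(y) = C1 + y^4/4 - 8*y^3/15 + 5*y^2/6 - 2*y


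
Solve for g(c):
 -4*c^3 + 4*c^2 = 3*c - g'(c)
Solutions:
 g(c) = C1 + c^4 - 4*c^3/3 + 3*c^2/2


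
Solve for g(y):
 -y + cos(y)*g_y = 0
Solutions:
 g(y) = C1 + Integral(y/cos(y), y)


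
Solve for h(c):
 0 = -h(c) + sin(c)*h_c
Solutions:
 h(c) = C1*sqrt(cos(c) - 1)/sqrt(cos(c) + 1)


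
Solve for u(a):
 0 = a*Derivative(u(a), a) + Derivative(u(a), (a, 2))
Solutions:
 u(a) = C1 + C2*erf(sqrt(2)*a/2)


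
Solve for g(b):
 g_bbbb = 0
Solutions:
 g(b) = C1 + C2*b + C3*b^2 + C4*b^3


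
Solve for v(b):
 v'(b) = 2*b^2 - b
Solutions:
 v(b) = C1 + 2*b^3/3 - b^2/2


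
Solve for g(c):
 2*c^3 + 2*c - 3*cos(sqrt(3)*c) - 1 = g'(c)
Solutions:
 g(c) = C1 + c^4/2 + c^2 - c - sqrt(3)*sin(sqrt(3)*c)


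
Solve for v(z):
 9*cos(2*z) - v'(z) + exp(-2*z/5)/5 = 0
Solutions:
 v(z) = C1 + 9*sin(2*z)/2 - exp(-2*z/5)/2


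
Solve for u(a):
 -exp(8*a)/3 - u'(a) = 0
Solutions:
 u(a) = C1 - exp(8*a)/24


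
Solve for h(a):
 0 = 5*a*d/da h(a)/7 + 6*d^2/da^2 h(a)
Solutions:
 h(a) = C1 + C2*erf(sqrt(105)*a/42)


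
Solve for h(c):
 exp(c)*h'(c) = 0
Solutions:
 h(c) = C1


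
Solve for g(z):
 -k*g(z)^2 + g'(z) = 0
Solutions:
 g(z) = -1/(C1 + k*z)


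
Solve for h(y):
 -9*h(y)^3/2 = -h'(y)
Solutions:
 h(y) = -sqrt(-1/(C1 + 9*y))
 h(y) = sqrt(-1/(C1 + 9*y))


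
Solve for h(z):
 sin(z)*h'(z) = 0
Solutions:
 h(z) = C1


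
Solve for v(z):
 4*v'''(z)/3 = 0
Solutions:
 v(z) = C1 + C2*z + C3*z^2


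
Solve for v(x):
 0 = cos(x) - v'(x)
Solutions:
 v(x) = C1 + sin(x)


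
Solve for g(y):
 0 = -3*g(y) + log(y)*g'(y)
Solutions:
 g(y) = C1*exp(3*li(y))


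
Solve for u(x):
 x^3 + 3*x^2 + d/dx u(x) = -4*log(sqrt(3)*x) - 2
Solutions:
 u(x) = C1 - x^4/4 - x^3 - 4*x*log(x) - x*log(9) + 2*x


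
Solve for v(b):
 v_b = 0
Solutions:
 v(b) = C1


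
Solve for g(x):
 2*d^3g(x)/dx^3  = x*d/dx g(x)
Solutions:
 g(x) = C1 + Integral(C2*airyai(2^(2/3)*x/2) + C3*airybi(2^(2/3)*x/2), x)


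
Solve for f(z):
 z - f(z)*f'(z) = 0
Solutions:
 f(z) = -sqrt(C1 + z^2)
 f(z) = sqrt(C1 + z^2)


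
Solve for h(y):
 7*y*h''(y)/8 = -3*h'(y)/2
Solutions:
 h(y) = C1 + C2/y^(5/7)


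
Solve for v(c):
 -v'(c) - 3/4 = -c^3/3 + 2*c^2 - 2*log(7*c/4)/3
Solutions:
 v(c) = C1 + c^4/12 - 2*c^3/3 + 2*c*log(c)/3 - 17*c/12 - 2*c*log(2) + 2*c*log(14)/3


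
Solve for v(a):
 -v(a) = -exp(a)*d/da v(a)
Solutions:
 v(a) = C1*exp(-exp(-a))


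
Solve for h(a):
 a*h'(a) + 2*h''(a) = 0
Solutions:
 h(a) = C1 + C2*erf(a/2)


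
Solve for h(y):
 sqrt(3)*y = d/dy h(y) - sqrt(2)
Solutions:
 h(y) = C1 + sqrt(3)*y^2/2 + sqrt(2)*y


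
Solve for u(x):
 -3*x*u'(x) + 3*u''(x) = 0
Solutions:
 u(x) = C1 + C2*erfi(sqrt(2)*x/2)


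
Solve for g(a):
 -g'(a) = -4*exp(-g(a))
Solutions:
 g(a) = log(C1 + 4*a)


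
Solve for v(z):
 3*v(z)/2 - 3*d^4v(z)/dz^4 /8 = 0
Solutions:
 v(z) = C1*exp(-sqrt(2)*z) + C2*exp(sqrt(2)*z) + C3*sin(sqrt(2)*z) + C4*cos(sqrt(2)*z)


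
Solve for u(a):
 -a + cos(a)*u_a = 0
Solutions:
 u(a) = C1 + Integral(a/cos(a), a)


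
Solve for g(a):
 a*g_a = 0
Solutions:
 g(a) = C1


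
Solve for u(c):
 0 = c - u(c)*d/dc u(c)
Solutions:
 u(c) = -sqrt(C1 + c^2)
 u(c) = sqrt(C1 + c^2)


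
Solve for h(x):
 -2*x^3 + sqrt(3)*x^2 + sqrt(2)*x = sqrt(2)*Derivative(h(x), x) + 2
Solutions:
 h(x) = C1 - sqrt(2)*x^4/4 + sqrt(6)*x^3/6 + x^2/2 - sqrt(2)*x


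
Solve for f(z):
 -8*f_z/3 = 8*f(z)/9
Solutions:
 f(z) = C1*exp(-z/3)


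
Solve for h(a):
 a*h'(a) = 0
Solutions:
 h(a) = C1


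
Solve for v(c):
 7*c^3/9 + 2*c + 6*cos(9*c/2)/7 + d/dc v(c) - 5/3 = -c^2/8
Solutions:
 v(c) = C1 - 7*c^4/36 - c^3/24 - c^2 + 5*c/3 - 4*sin(9*c/2)/21


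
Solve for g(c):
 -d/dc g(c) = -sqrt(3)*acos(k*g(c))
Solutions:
 Integral(1/acos(_y*k), (_y, g(c))) = C1 + sqrt(3)*c


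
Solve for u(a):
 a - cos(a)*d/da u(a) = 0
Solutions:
 u(a) = C1 + Integral(a/cos(a), a)


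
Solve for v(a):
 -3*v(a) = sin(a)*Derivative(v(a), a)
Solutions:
 v(a) = C1*(cos(a) + 1)^(3/2)/(cos(a) - 1)^(3/2)


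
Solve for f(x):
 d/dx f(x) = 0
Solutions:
 f(x) = C1


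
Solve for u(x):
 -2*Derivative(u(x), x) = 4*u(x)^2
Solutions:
 u(x) = 1/(C1 + 2*x)


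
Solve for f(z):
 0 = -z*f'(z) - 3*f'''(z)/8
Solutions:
 f(z) = C1 + Integral(C2*airyai(-2*3^(2/3)*z/3) + C3*airybi(-2*3^(2/3)*z/3), z)


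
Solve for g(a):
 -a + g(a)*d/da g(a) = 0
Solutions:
 g(a) = -sqrt(C1 + a^2)
 g(a) = sqrt(C1 + a^2)


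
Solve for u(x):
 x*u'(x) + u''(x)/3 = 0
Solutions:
 u(x) = C1 + C2*erf(sqrt(6)*x/2)


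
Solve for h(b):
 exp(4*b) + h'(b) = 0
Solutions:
 h(b) = C1 - exp(4*b)/4


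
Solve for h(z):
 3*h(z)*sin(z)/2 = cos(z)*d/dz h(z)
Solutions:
 h(z) = C1/cos(z)^(3/2)


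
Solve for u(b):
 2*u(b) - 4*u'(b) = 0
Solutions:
 u(b) = C1*exp(b/2)


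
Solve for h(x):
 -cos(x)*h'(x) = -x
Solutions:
 h(x) = C1 + Integral(x/cos(x), x)


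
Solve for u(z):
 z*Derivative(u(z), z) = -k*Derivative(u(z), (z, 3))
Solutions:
 u(z) = C1 + Integral(C2*airyai(z*(-1/k)^(1/3)) + C3*airybi(z*(-1/k)^(1/3)), z)


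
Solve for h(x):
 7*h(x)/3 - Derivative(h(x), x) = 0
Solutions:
 h(x) = C1*exp(7*x/3)


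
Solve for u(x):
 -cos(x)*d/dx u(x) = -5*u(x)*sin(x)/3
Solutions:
 u(x) = C1/cos(x)^(5/3)


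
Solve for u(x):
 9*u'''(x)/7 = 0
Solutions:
 u(x) = C1 + C2*x + C3*x^2


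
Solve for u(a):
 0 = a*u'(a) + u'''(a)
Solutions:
 u(a) = C1 + Integral(C2*airyai(-a) + C3*airybi(-a), a)


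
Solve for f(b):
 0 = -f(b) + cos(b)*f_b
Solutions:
 f(b) = C1*sqrt(sin(b) + 1)/sqrt(sin(b) - 1)


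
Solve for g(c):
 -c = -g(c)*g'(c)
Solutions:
 g(c) = -sqrt(C1 + c^2)
 g(c) = sqrt(C1 + c^2)


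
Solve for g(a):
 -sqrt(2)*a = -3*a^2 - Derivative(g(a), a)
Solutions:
 g(a) = C1 - a^3 + sqrt(2)*a^2/2


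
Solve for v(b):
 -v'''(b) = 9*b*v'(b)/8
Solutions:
 v(b) = C1 + Integral(C2*airyai(-3^(2/3)*b/2) + C3*airybi(-3^(2/3)*b/2), b)


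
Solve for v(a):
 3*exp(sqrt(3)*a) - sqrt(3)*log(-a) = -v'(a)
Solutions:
 v(a) = C1 + sqrt(3)*a*log(-a) - sqrt(3)*a - sqrt(3)*exp(sqrt(3)*a)


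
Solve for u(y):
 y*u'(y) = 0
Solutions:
 u(y) = C1


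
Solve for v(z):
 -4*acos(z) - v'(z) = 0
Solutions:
 v(z) = C1 - 4*z*acos(z) + 4*sqrt(1 - z^2)


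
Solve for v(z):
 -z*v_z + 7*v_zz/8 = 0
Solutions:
 v(z) = C1 + C2*erfi(2*sqrt(7)*z/7)


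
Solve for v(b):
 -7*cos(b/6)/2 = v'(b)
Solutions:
 v(b) = C1 - 21*sin(b/6)


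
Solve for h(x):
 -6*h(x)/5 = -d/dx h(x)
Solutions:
 h(x) = C1*exp(6*x/5)


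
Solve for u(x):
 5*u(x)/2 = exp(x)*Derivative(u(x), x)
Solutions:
 u(x) = C1*exp(-5*exp(-x)/2)


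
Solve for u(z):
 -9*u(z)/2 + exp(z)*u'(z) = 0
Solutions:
 u(z) = C1*exp(-9*exp(-z)/2)


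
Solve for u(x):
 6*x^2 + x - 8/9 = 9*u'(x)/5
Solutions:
 u(x) = C1 + 10*x^3/9 + 5*x^2/18 - 40*x/81


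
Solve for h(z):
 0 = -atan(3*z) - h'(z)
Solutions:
 h(z) = C1 - z*atan(3*z) + log(9*z^2 + 1)/6


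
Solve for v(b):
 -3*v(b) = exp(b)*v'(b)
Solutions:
 v(b) = C1*exp(3*exp(-b))


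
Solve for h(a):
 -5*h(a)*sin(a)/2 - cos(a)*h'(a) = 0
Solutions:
 h(a) = C1*cos(a)^(5/2)


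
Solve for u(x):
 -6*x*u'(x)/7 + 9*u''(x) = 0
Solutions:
 u(x) = C1 + C2*erfi(sqrt(21)*x/21)


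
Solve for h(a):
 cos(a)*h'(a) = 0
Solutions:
 h(a) = C1


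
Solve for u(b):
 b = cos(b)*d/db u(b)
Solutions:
 u(b) = C1 + Integral(b/cos(b), b)


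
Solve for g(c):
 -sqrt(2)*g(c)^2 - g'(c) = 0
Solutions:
 g(c) = 1/(C1 + sqrt(2)*c)


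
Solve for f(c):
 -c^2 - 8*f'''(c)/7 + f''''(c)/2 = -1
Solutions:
 f(c) = C1 + C2*c + C3*c^2 + C4*exp(16*c/7) - 7*c^5/480 - 49*c^4/1536 + 553*c^3/6144


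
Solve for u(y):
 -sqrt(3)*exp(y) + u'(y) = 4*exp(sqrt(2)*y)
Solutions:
 u(y) = C1 + sqrt(3)*exp(y) + 2*sqrt(2)*exp(sqrt(2)*y)


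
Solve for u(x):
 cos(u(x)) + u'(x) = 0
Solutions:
 u(x) = pi - asin((C1 + exp(2*x))/(C1 - exp(2*x)))
 u(x) = asin((C1 + exp(2*x))/(C1 - exp(2*x)))


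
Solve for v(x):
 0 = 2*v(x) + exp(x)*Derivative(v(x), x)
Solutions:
 v(x) = C1*exp(2*exp(-x))


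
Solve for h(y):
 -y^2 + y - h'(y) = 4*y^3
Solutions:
 h(y) = C1 - y^4 - y^3/3 + y^2/2


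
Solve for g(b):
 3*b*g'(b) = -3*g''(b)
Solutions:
 g(b) = C1 + C2*erf(sqrt(2)*b/2)


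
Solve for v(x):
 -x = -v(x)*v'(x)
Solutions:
 v(x) = -sqrt(C1 + x^2)
 v(x) = sqrt(C1 + x^2)


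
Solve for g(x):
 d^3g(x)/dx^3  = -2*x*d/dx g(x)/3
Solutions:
 g(x) = C1 + Integral(C2*airyai(-2^(1/3)*3^(2/3)*x/3) + C3*airybi(-2^(1/3)*3^(2/3)*x/3), x)


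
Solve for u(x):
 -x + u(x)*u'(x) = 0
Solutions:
 u(x) = -sqrt(C1 + x^2)
 u(x) = sqrt(C1 + x^2)


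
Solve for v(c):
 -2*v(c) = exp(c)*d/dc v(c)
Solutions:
 v(c) = C1*exp(2*exp(-c))


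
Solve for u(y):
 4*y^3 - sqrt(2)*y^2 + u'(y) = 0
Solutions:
 u(y) = C1 - y^4 + sqrt(2)*y^3/3


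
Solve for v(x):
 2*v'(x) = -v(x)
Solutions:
 v(x) = C1*exp(-x/2)


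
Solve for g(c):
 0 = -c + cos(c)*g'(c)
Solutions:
 g(c) = C1 + Integral(c/cos(c), c)


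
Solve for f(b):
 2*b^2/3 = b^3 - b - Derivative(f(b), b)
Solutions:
 f(b) = C1 + b^4/4 - 2*b^3/9 - b^2/2


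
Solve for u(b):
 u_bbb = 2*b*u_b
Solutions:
 u(b) = C1 + Integral(C2*airyai(2^(1/3)*b) + C3*airybi(2^(1/3)*b), b)


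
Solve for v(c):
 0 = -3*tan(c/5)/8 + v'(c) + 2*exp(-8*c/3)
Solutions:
 v(c) = C1 + 15*log(tan(c/5)^2 + 1)/16 + 3*exp(-8*c/3)/4


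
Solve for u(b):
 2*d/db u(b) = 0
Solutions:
 u(b) = C1


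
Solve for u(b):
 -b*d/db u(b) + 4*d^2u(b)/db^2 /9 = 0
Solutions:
 u(b) = C1 + C2*erfi(3*sqrt(2)*b/4)


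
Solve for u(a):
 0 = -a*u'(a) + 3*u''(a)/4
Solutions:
 u(a) = C1 + C2*erfi(sqrt(6)*a/3)


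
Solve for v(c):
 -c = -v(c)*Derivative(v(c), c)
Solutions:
 v(c) = -sqrt(C1 + c^2)
 v(c) = sqrt(C1 + c^2)


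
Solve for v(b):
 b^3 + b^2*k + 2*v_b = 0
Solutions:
 v(b) = C1 - b^4/8 - b^3*k/6


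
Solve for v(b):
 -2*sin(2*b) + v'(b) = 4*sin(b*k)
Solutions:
 v(b) = C1 - cos(2*b) - 4*cos(b*k)/k


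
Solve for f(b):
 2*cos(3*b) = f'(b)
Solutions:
 f(b) = C1 + 2*sin(3*b)/3


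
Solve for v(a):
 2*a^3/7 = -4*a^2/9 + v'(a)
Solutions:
 v(a) = C1 + a^4/14 + 4*a^3/27


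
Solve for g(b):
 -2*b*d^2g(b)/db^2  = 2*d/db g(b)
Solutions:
 g(b) = C1 + C2*log(b)


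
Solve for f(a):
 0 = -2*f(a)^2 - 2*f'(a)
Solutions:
 f(a) = 1/(C1 + a)


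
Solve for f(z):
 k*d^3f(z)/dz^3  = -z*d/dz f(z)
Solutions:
 f(z) = C1 + Integral(C2*airyai(z*(-1/k)^(1/3)) + C3*airybi(z*(-1/k)^(1/3)), z)


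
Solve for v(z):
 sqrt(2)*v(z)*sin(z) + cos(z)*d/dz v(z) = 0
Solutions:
 v(z) = C1*cos(z)^(sqrt(2))


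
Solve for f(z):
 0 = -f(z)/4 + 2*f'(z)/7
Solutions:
 f(z) = C1*exp(7*z/8)


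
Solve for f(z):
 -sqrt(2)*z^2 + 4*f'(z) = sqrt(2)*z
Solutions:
 f(z) = C1 + sqrt(2)*z^3/12 + sqrt(2)*z^2/8


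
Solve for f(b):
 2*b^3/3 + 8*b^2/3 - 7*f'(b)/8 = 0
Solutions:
 f(b) = C1 + 4*b^4/21 + 64*b^3/63


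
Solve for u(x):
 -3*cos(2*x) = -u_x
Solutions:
 u(x) = C1 + 3*sin(2*x)/2


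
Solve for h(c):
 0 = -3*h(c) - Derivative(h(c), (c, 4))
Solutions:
 h(c) = (C1*sin(sqrt(2)*3^(1/4)*c/2) + C2*cos(sqrt(2)*3^(1/4)*c/2))*exp(-sqrt(2)*3^(1/4)*c/2) + (C3*sin(sqrt(2)*3^(1/4)*c/2) + C4*cos(sqrt(2)*3^(1/4)*c/2))*exp(sqrt(2)*3^(1/4)*c/2)


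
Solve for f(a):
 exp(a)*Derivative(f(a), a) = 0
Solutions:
 f(a) = C1


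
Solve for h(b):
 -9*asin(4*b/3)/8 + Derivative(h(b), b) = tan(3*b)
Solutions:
 h(b) = C1 + 9*b*asin(4*b/3)/8 + 9*sqrt(9 - 16*b^2)/32 - log(cos(3*b))/3


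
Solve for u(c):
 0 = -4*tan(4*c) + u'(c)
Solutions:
 u(c) = C1 - log(cos(4*c))


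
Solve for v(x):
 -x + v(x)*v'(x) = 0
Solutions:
 v(x) = -sqrt(C1 + x^2)
 v(x) = sqrt(C1 + x^2)


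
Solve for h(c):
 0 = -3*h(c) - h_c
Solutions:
 h(c) = C1*exp(-3*c)


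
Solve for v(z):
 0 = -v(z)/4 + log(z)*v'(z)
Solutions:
 v(z) = C1*exp(li(z)/4)


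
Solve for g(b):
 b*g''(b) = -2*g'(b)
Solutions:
 g(b) = C1 + C2/b


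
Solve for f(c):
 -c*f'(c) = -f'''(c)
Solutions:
 f(c) = C1 + Integral(C2*airyai(c) + C3*airybi(c), c)


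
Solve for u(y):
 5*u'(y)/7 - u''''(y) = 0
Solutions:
 u(y) = C1 + C4*exp(5^(1/3)*7^(2/3)*y/7) + (C2*sin(sqrt(3)*5^(1/3)*7^(2/3)*y/14) + C3*cos(sqrt(3)*5^(1/3)*7^(2/3)*y/14))*exp(-5^(1/3)*7^(2/3)*y/14)


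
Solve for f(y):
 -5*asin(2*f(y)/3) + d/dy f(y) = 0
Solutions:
 Integral(1/asin(2*_y/3), (_y, f(y))) = C1 + 5*y


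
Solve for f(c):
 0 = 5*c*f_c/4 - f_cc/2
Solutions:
 f(c) = C1 + C2*erfi(sqrt(5)*c/2)


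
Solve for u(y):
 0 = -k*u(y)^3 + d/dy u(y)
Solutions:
 u(y) = -sqrt(2)*sqrt(-1/(C1 + k*y))/2
 u(y) = sqrt(2)*sqrt(-1/(C1 + k*y))/2


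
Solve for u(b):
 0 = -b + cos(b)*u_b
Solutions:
 u(b) = C1 + Integral(b/cos(b), b)


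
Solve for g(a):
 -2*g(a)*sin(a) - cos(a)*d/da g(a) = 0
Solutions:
 g(a) = C1*cos(a)^2


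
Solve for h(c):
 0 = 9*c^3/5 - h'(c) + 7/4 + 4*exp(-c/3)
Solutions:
 h(c) = C1 + 9*c^4/20 + 7*c/4 - 12*exp(-c/3)


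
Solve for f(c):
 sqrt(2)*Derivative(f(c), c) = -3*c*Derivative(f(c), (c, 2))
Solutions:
 f(c) = C1 + C2*c^(1 - sqrt(2)/3)


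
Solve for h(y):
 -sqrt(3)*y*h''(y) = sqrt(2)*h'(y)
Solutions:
 h(y) = C1 + C2*y^(1 - sqrt(6)/3)


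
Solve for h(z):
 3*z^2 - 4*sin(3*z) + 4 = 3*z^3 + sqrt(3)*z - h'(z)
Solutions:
 h(z) = C1 + 3*z^4/4 - z^3 + sqrt(3)*z^2/2 - 4*z - 4*cos(3*z)/3


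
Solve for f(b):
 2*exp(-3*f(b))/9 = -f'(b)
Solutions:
 f(b) = log(C1 - 2*b/3)/3
 f(b) = log((-1 - sqrt(3)*I)*(C1 - 2*b/3)^(1/3)/2)
 f(b) = log((-1 + sqrt(3)*I)*(C1 - 2*b/3)^(1/3)/2)


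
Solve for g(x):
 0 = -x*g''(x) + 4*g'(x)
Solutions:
 g(x) = C1 + C2*x^5


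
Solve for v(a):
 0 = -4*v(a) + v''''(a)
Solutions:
 v(a) = C1*exp(-sqrt(2)*a) + C2*exp(sqrt(2)*a) + C3*sin(sqrt(2)*a) + C4*cos(sqrt(2)*a)


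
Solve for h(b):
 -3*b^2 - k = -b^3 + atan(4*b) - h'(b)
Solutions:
 h(b) = C1 - b^4/4 + b^3 + b*k + b*atan(4*b) - log(16*b^2 + 1)/8


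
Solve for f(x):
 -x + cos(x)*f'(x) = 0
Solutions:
 f(x) = C1 + Integral(x/cos(x), x)


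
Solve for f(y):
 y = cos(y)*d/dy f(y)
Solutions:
 f(y) = C1 + Integral(y/cos(y), y)


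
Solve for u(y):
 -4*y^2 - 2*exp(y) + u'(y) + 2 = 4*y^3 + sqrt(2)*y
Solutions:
 u(y) = C1 + y^4 + 4*y^3/3 + sqrt(2)*y^2/2 - 2*y + 2*exp(y)


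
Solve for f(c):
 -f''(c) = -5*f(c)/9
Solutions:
 f(c) = C1*exp(-sqrt(5)*c/3) + C2*exp(sqrt(5)*c/3)


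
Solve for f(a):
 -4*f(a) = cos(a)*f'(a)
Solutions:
 f(a) = C1*(sin(a)^2 - 2*sin(a) + 1)/(sin(a)^2 + 2*sin(a) + 1)


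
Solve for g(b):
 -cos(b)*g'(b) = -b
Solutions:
 g(b) = C1 + Integral(b/cos(b), b)


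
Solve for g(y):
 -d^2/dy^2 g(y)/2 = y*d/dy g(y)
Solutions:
 g(y) = C1 + C2*erf(y)


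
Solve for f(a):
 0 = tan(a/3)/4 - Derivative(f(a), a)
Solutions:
 f(a) = C1 - 3*log(cos(a/3))/4


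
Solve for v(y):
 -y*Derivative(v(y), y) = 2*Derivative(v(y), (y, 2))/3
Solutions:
 v(y) = C1 + C2*erf(sqrt(3)*y/2)


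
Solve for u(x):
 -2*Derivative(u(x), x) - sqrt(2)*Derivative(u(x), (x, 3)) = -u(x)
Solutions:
 u(x) = C1*exp(-x*(-4*2^(1/6)*3^(2/3)/(9*sqrt(2) + sqrt(6)*sqrt(16*sqrt(2) + 27))^(1/3) + 6^(1/3)*(9*sqrt(2) + sqrt(6)*sqrt(16*sqrt(2) + 27))^(1/3))/12)*sin(x*(6^(1/6)/(9*sqrt(2) + sqrt(6)*sqrt(16*sqrt(2) + 27))^(1/3) + 2^(1/3)*3^(5/6)*(9*sqrt(2) + sqrt(6)*sqrt(16*sqrt(2) + 27))^(1/3)/12)) + C2*exp(-x*(-4*2^(1/6)*3^(2/3)/(9*sqrt(2) + sqrt(6)*sqrt(16*sqrt(2) + 27))^(1/3) + 6^(1/3)*(9*sqrt(2) + sqrt(6)*sqrt(16*sqrt(2) + 27))^(1/3))/12)*cos(x*(6^(1/6)/(9*sqrt(2) + sqrt(6)*sqrt(16*sqrt(2) + 27))^(1/3) + 2^(1/3)*3^(5/6)*(9*sqrt(2) + sqrt(6)*sqrt(16*sqrt(2) + 27))^(1/3)/12)) + C3*exp(x*(-4*2^(1/6)*3^(2/3)/(9*sqrt(2) + sqrt(6)*sqrt(16*sqrt(2) + 27))^(1/3) + 6^(1/3)*(9*sqrt(2) + sqrt(6)*sqrt(16*sqrt(2) + 27))^(1/3))/6)


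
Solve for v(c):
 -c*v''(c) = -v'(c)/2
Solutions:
 v(c) = C1 + C2*c^(3/2)


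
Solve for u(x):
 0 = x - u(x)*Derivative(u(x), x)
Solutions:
 u(x) = -sqrt(C1 + x^2)
 u(x) = sqrt(C1 + x^2)


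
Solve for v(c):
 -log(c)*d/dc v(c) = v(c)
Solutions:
 v(c) = C1*exp(-li(c))


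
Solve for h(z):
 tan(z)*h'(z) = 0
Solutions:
 h(z) = C1


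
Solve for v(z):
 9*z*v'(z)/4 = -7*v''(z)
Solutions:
 v(z) = C1 + C2*erf(3*sqrt(14)*z/28)


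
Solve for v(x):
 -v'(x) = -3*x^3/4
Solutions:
 v(x) = C1 + 3*x^4/16


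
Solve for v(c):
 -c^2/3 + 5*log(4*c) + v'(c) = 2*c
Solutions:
 v(c) = C1 + c^3/9 + c^2 - 5*c*log(c) - c*log(1024) + 5*c


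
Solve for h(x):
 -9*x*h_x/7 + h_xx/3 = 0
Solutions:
 h(x) = C1 + C2*erfi(3*sqrt(42)*x/14)


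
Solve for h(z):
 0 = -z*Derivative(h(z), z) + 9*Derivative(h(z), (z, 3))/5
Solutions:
 h(z) = C1 + Integral(C2*airyai(15^(1/3)*z/3) + C3*airybi(15^(1/3)*z/3), z)


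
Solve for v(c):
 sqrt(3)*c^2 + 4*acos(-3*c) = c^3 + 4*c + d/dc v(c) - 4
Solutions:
 v(c) = C1 - c^4/4 + sqrt(3)*c^3/3 - 2*c^2 + 4*c*acos(-3*c) + 4*c + 4*sqrt(1 - 9*c^2)/3


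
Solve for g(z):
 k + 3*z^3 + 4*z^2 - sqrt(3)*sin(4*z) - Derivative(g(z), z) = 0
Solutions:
 g(z) = C1 + k*z + 3*z^4/4 + 4*z^3/3 + sqrt(3)*cos(4*z)/4


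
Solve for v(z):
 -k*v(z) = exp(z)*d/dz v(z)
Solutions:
 v(z) = C1*exp(k*exp(-z))


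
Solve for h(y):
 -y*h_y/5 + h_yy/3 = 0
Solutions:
 h(y) = C1 + C2*erfi(sqrt(30)*y/10)


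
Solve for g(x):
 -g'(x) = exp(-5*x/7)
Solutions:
 g(x) = C1 + 7*exp(-5*x/7)/5


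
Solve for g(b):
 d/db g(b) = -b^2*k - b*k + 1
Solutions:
 g(b) = C1 - b^3*k/3 - b^2*k/2 + b


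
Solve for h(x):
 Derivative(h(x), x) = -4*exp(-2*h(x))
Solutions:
 h(x) = log(-sqrt(C1 - 8*x))
 h(x) = log(C1 - 8*x)/2


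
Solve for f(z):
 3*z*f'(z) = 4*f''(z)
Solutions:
 f(z) = C1 + C2*erfi(sqrt(6)*z/4)


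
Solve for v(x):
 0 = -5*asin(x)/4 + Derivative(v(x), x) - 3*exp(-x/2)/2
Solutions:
 v(x) = C1 + 5*x*asin(x)/4 + 5*sqrt(1 - x^2)/4 - 3*exp(-x/2)


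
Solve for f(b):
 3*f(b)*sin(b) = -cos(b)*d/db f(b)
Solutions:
 f(b) = C1*cos(b)^3


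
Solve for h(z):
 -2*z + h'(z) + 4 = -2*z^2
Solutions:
 h(z) = C1 - 2*z^3/3 + z^2 - 4*z


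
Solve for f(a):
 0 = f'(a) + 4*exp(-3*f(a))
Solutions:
 f(a) = log(C1 - 12*a)/3
 f(a) = log((-3^(1/3) - 3^(5/6)*I)*(C1 - 4*a)^(1/3)/2)
 f(a) = log((-3^(1/3) + 3^(5/6)*I)*(C1 - 4*a)^(1/3)/2)
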